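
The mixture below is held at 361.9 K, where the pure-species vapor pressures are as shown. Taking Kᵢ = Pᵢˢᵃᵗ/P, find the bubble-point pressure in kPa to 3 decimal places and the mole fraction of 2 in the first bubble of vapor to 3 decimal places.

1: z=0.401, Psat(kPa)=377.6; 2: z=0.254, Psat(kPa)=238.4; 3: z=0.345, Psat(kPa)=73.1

Pbub = 237.191 kPa, y_2 = 0.255

At the bubble point ψ → 0, so ΣzᵢKᵢ = 1 with Kᵢ = Pᵢˢᵃᵗ/P ⇒ P = ΣzᵢPᵢˢᵃᵗ.
P = 0.401·377.6 + 0.254·238.4 + 0.345·73.1 = 237.191 kPa
yᵢ = zᵢPᵢˢᵃᵗ/P ⇒ y_2 = 0.254·238.4/237.191 = 0.255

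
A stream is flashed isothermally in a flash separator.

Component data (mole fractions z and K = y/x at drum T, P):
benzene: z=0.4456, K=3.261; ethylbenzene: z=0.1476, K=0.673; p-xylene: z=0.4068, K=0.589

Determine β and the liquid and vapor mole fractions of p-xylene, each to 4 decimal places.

β = 0.8961, x_p-xylene = 0.6440, y_p-xylene = 0.3793

Rachford–Rice: g(β) = Σ zᵢ(Kᵢ−1)/(1+β(Kᵢ−1)) = 0.
Check two-phase: ΣzᵢKᵢ = 1.7920 > 1 and Σzᵢ/Kᵢ = 1.0466 > 1, so g(0) = 0.7920 > 0 and g(1) = -0.0466 < 0.
Iterate (Newton) starting at β = 0.67:
  β = 0.6700: g = 0.10808, g' = -0.5169 → β = 0.8791
  β = 0.8791: g = 0.00772, g' = -0.4547 → β = 0.8960
  β = 0.8960: g = 0.00002, g' = -0.4525 → β = 0.8961
Converged at β = 0.8961.
Compositions from xᵢ = zᵢ/(1+β(Kᵢ−1)), yᵢ = Kᵢxᵢ:
  benzene: x = 0.1473, y = 0.4802
  ethylbenzene: x = 0.2088, y = 0.1405
  p-xylene: x = 0.6440, y = 0.3793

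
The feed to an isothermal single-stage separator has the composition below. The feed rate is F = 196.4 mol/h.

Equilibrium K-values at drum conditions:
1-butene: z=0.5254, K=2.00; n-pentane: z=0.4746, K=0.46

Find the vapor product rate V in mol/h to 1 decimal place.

Rachford–Rice: g(β) = Σ zᵢ(Kᵢ−1)/(1+β(Kᵢ−1)) = 0.
Feasibility: ΣzᵢKᵢ = 1.2691, Σzᵢ/Kᵢ = 1.2944 — both > 1, two phases present.
Newton iteration, β⁰ = 0.56:
  β = 0.5600: g = -0.03058, g' = -0.5003 → β = 0.4989
  β = 0.4989: g = -0.00025, g' = -0.4931 → β = 0.4984
Converged at β = 0.4984.
Then V = β·F = 0.4984·196.4 = 97.9 mol/h and L = F − V = 98.5 mol/h.

V = 97.9 mol/h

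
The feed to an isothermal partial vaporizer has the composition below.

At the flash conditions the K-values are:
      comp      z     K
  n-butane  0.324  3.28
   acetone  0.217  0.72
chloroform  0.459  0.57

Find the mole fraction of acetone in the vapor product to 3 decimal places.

Material balance + equilibrium reduce to Σ zᵢ(Kᵢ−1)/(1+ψ(Kᵢ−1)) = 0.
Feasibility: ΣzᵢKᵢ = 1.481, Σzᵢ/Kᵢ = 1.205 — both > 1, two phases present.
Newton–Raphson from ψ = 0.34:
  ψ = 0.340: g = 0.1178, g' = -0.672 → ψ = 0.515
  ψ = 0.515: g = 0.0150, g' = -0.519 → ψ = 0.544
  ψ = 0.544: g = 0.0002, g' = -0.504 → ψ = 0.545
Converged at ψ = 0.545.
Compositions from xᵢ = zᵢ/(1+ψ(Kᵢ−1)), yᵢ = Kᵢxᵢ:
  n-butane: x = 0.144, y = 0.474
  acetone: x = 0.256, y = 0.184
  chloroform: x = 0.599, y = 0.342

y_acetone = 0.184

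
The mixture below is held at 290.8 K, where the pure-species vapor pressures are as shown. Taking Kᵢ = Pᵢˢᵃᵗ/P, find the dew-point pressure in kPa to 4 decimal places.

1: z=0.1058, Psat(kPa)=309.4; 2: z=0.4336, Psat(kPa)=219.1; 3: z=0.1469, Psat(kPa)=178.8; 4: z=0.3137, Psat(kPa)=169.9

Pdew = 200.4440 kPa

At the dew point ψ → 1, so Σzᵢ/Kᵢ = 1 with Kᵢ = Pᵢˢᵃᵗ/P ⇒ 1/P = Σzᵢ/Pᵢˢᵃᵗ.
1/P = 0.1058/309.4 + 0.4336/219.1 + 0.1469/178.8 + 0.3137/169.9 = 0.0049889 ⇒ P = 200.4440 kPa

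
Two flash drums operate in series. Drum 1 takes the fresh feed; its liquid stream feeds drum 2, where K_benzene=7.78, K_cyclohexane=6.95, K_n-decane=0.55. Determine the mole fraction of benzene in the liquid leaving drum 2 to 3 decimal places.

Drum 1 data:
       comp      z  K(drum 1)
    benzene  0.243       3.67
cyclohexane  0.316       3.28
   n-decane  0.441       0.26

Drum 1:
Rachford–Rice: g(ψ₁) = Σ zᵢ(Kᵢ−1)/(1+ψ₁(Kᵢ−1)) = 0.
Feasibility: ΣzᵢKᵢ = 2.043, Σzᵢ/Kᵢ = 1.859 — both > 1, two phases present.
Newton iteration, ψ₁⁰ = 0.5:
  ψ₁ = 0.500: g = 0.0965, g' = -1.285 → ψ₁ = 0.575
Converged at ψ₁ = 0.575.
Drum-1 compositions:
  benzene: x = 0.096, y = 0.352
  cyclohexane: x = 0.137, y = 0.449
  n-decane: x = 0.767, y = 0.200
Drum-2 feed = drum-1 liquid: z₂ = (0.0959, 0.1368, 0.7673).
Drum 2:
Let ψ₂ = V/F and solve Σ zᵢ(Kᵢ−1)/(1+ψ₂(Kᵢ−1)) = 0.
g(0) = ΣzᵢKᵢ − 1 = 1.119 and g(1) = 1 − Σzᵢ/Kᵢ = -0.427, so a root lies in (0, 1).
Iterate (Newton) starting at ψ₂ = 0.52:
  ψ₂ = 0.520: g = -0.1084, g' = -0.769 → ψ₂ = 0.379
  ψ₂ = 0.379: g = 0.0158, g' = -1.029 → ψ₂ = 0.394
  ψ₂ = 0.394: g = 0.0003, g' = -0.989 → ψ₂ = 0.395
Converged at ψ₂ = 0.395.
  benzene: x = 0.026, y = 0.203
  cyclohexane: x = 0.041, y = 0.284
  n-decane: x = 0.933, y = 0.513

x_benzene (drum 2) = 0.026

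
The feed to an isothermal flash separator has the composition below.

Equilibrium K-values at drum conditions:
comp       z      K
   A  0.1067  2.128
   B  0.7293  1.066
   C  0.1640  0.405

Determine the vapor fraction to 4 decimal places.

ψ = 0.4106

Material balance + equilibrium reduce to Σ zᵢ(Kᵢ−1)/(1+ψ(Kᵢ−1)) = 0.
Feasibility: ΣzᵢKᵢ = 1.0709, Σzᵢ/Kᵢ = 1.1392 — both > 1, two phases present.
Newton iteration, ψ⁰ = 0.5:
  ψ = 0.5000: g = -0.01535, g' = -0.1761 → ψ = 0.4128
  ψ = 0.4128: g = -0.00038, g' = -0.1682 → ψ = 0.4106
Converged at ψ = 0.4106.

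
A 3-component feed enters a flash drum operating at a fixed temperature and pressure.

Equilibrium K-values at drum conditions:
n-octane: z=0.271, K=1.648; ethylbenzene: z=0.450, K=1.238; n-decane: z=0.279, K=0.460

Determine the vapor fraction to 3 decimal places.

Newton iteration, ψ⁰ = 0.5:
  ψ = 0.500: g = 0.0220, g' = -0.238 → ψ = 0.592
  ψ = 0.592: g = -0.0007, g' = -0.255 → ψ = 0.589
Converged at ψ = 0.589.

ψ = 0.589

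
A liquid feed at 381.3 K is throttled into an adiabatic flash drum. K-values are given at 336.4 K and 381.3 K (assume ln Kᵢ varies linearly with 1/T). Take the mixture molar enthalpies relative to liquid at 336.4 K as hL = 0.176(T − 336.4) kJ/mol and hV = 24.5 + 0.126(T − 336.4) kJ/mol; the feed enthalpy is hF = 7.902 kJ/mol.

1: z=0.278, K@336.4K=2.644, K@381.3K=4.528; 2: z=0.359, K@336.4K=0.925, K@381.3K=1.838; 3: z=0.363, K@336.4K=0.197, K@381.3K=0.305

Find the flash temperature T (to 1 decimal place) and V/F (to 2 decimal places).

T = 343.6 K, V/F = 0.27

Adiabatic flash: solve Rachford–Rice at each trial T, then check hF = ψ·hV(T) + (1−ψ)·hL(T).
  T = 336.4 K: K = (2.644, 0.925, 0.197), RR gives ψ = 0.160, H_out = 3.924 kJ/mol
  T = 381.3 K: K = (4.528, 1.838, 0.305), RR gives ψ = 0.682, H_out = 23.075 kJ/mol
  T = 358.9 K: K = (3.521, 1.333, 0.249), RR gives ψ = 0.473, H_out = 15.013 kJ/mol
  T = 347.6 K: K = (3.063, 1.116, 0.222), RR gives ψ = 0.332, H_out = 9.914 kJ/mol
  T = 342.0 K: K = (2.849, 1.018, 0.209), RR gives ψ = 0.250, H_out = 7.046 kJ/mol
  T = 344.8 K: K = (2.955, 1.066, 0.216), RR gives ψ = 0.292, H_out = 8.511 kJ/mol
  T = 343.4 K: K = (2.902, 1.042, 0.212), RR gives ψ = 0.271, H_out = 7.786 kJ/mol
Linear interpolation between T = 343.4 (H_out = 7.786) and T = 344.8 (H_out = 8.511) on hF = 7.902 gives T ≈ 343.6 K, at which ψ = 0.27.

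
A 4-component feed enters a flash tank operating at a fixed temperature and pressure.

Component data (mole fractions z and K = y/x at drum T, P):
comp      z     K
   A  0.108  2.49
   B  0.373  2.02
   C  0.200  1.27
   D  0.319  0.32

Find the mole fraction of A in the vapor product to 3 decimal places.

Material balance + equilibrium reduce to Σ zᵢ(Kᵢ−1)/(1+β(Kᵢ−1)) = 0.
Check two-phase: ΣzᵢKᵢ = 1.378 > 1 and Σzᵢ/Kᵢ = 1.382 > 1, so g(0) = 0.378 > 0 and g(1) = -0.382 < 0.
Newton iteration, β⁰ = 0.5:
  β = 0.500: g = 0.0631, g' = -0.599 → β = 0.605
  β = 0.605: g = -0.0024, g' = -0.651 → β = 0.602
Converged at β = 0.602.
Compositions from xᵢ = zᵢ/(1+β(Kᵢ−1)), yᵢ = Kᵢxᵢ:
  A: x = 0.057, y = 0.142
  B: x = 0.231, y = 0.467
  C: x = 0.172, y = 0.219
  D: x = 0.540, y = 0.173

y_A = 0.142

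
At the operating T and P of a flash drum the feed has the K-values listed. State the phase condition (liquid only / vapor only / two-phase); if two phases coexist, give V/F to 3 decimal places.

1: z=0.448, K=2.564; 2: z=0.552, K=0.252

two-phase, V/F = 0.246

ΣzᵢKᵢ = 1.288; Σzᵢ/Kᵢ = 2.365.
Both exceed 1, so a two-phase solution exists.
Rachford–Rice: g(ψ) = Σ zᵢ(Kᵢ−1)/(1+ψ(Kᵢ−1)) = 0.
Binary case is linear: z₁(K₁−1)(1+ψ(K₂−1)) + z₂(K₂−1)(1+ψ(K₁−1)) = 0
⇒ ψ = [z₁(K₁−1)+z₂(K₂−1)] / [−(K₁−1)(K₂−1)] = 0.2878/1.1699 = 0.246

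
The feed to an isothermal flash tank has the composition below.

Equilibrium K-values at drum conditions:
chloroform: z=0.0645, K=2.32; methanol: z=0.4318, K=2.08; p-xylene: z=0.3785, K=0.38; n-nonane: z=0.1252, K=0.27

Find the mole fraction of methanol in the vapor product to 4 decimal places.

y_methanol = 0.6719

Let ψ = V/F and solve Σ zᵢ(Kᵢ−1)/(1+ψ(Kᵢ−1)) = 0.
Check two-phase: ΣzᵢKᵢ = 1.2254 > 1 and Σzᵢ/Kᵢ = 1.6952 > 1, so g(0) = 0.2254 > 0 and g(1) = -0.6952 < 0.
Iterate (Newton) starting at ψ = 0.5:
  ψ = 0.5000: g = -0.12992, g' = -0.7242 → ψ = 0.3206
  ψ = 0.3206: g = -0.00599, g' = -0.6737 → ψ = 0.3117
Converged at ψ = 0.3117.
Compositions from xᵢ = zᵢ/(1+ψ(Kᵢ−1)), yᵢ = Kᵢxᵢ:
  chloroform: x = 0.0457, y = 0.1060
  methanol: x = 0.3230, y = 0.6719
  p-xylene: x = 0.4692, y = 0.1783
  n-nonane: x = 0.1621, y = 0.0438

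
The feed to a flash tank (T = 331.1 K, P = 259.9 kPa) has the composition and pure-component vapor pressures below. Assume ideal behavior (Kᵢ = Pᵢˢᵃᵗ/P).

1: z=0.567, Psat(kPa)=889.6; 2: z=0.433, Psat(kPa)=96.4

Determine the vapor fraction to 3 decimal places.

Raoult's law: Kᵢ = Pᵢˢᵃᵗ/P = Pᵢˢᵃᵗ/259.9.
  K_1 = 889.6/259.9 = 3.42285, K_2 = 96.4/259.9 = 0.37091
Let ψ = V/F and solve Σ zᵢ(Kᵢ−1)/(1+ψ(Kᵢ−1)) = 0.
Feasibility: ΣzᵢKᵢ = 2.101, Σzᵢ/Kᵢ = 1.333 — both > 1, two phases present.
Binary case is linear: z₁(K₁−1)(1+ψ(K₂−1)) + z₂(K₂−1)(1+ψ(K₁−1)) = 0
⇒ ψ = [z₁(K₁−1)+z₂(K₂−1)] / [−(K₁−1)(K₂−1)] = 1.1014/1.5242 = 0.723

ψ = 0.723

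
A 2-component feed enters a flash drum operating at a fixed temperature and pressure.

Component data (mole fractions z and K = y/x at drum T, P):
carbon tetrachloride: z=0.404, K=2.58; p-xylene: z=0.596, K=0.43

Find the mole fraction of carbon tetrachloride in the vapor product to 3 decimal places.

y_carbon tetrachloride = 0.684

Rachford–Rice: g(ψ) = Σ zᵢ(Kᵢ−1)/(1+ψ(Kᵢ−1)) = 0.
g(0) = ΣzᵢKᵢ − 1 = 0.299 and g(1) = 1 − Σzᵢ/Kᵢ = -0.543, so a root lies in (0, 1).
Newton–Raphson from ψ = 0.48:
  ψ = 0.480: g = -0.1047, g' = -0.693 → ψ = 0.329
  ψ = 0.329: g = 0.0019, g' = -0.730 → ψ = 0.332
Converged at ψ = 0.332.
Compositions from xᵢ = zᵢ/(1+ψ(Kᵢ−1)), yᵢ = Kᵢxᵢ:
  carbon tetrachloride: x = 0.265, y = 0.684
  p-xylene: x = 0.735, y = 0.316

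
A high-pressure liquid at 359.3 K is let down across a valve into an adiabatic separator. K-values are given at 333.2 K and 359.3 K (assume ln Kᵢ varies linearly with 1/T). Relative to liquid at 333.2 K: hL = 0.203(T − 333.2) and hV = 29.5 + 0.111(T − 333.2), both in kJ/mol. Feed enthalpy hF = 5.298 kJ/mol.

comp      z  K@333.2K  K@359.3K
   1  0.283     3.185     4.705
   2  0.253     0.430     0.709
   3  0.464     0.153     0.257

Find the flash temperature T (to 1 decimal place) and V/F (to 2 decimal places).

T = 341.4 K, V/F = 0.13

Adiabatic flash: solve Rachford–Rice at each trial T, then check hF = ψ·hV(T) + (1−ψ)·hL(T).
  T = 333.2 K: K = (3.185, 0.430, 0.153), RR gives ψ = 0.049, H_out = 1.449 kJ/mol
  T = 359.3 K: K = (4.705, 0.709, 0.257), RR gives ψ = 0.279, H_out = 12.869 kJ/mol
  T = 346.2 K: K = (3.897, 0.557, 0.200), RR gives ψ = 0.169, H_out = 7.422 kJ/mol
  T = 339.7 K: K = (3.530, 0.491, 0.175), RR gives ψ = 0.112, H_out = 4.549 kJ/mol
  T = 342.9 K: K = (3.708, 0.522, 0.187), RR gives ψ = 0.140, H_out = 5.986 kJ/mol
  T = 341.3 K: K = (3.618, 0.506, 0.181), RR gives ψ = 0.126, H_out = 5.274 kJ/mol
Linear interpolation between T = 341.3 (H_out = 5.274) and T = 342.9 (H_out = 5.986) on hF = 5.298 gives T ≈ 341.4 K, at which ψ = 0.13.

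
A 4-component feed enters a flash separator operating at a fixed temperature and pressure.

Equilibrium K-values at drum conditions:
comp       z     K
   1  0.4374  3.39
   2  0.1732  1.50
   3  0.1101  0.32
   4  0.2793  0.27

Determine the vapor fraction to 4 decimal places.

Newton iteration, ψ⁰ = 0.45:
  ψ = 0.4500: g = 0.16286, g' = -1.0446 → ψ = 0.6059
  ψ = 0.6059: g = 0.00056, g' = -1.0682 → ψ = 0.6064
Converged at ψ = 0.6064.

ψ = 0.6064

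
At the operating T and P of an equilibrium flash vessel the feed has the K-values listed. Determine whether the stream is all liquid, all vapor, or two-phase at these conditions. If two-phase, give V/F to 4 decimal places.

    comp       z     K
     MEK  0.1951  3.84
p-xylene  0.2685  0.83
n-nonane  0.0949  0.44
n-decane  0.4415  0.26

two-phase, V/F = 0.0817

ΣzᵢKᵢ = 1.1286; Σzᵢ/Kᵢ = 2.2881.
Both exceed 1, so a two-phase solution exists.
Material balance + equilibrium reduce to Σ zᵢ(Kᵢ−1)/(1+ψ(Kᵢ−1)) = 0.
Newton–Raphson from ψ = 0.5:
  ψ = 0.5000: g = -0.41332, g' = -0.9445 → ψ = 0.0624
  ψ = 0.0624: g = 0.02695, g' = -1.4411 → ψ = 0.0811
  ψ = 0.0811: g = 0.00084, g' = -1.3538 → ψ = 0.0817
Converged at ψ = 0.0817.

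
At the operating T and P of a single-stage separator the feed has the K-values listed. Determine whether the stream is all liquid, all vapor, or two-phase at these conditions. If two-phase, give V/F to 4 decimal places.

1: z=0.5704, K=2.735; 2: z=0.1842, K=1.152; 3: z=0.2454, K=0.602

ΣzᵢKᵢ = 1.9200; Σzᵢ/Kᵢ = 0.7761.
Since Σzᵢ/Kᵢ < 1 the mixture is above its dew point — single vapor phase.

all vapor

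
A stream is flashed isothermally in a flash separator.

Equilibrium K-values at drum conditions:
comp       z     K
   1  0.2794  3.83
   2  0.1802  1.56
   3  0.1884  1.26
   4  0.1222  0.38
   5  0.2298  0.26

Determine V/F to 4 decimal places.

V/F = 0.5822

Newton–Raphson from V/F = 0.5:
  V/F = 0.5000: g = 0.06987, g' = -0.8439 → V/F = 0.5828
  V/F = 0.5828: g = -0.00056, g' = -0.8647 → V/F = 0.5822
Converged at V/F = 0.5822.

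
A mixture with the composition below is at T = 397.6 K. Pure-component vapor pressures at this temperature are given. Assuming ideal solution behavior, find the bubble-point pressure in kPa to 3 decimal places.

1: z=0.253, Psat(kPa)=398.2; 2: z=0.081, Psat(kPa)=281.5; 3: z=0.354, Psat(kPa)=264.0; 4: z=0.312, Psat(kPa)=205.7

At the bubble point ψ → 0, so ΣzᵢKᵢ = 1 with Kᵢ = Pᵢˢᵃᵗ/P ⇒ P = ΣzᵢPᵢˢᵃᵗ.
P = 0.253·398.2 + 0.081·281.5 + 0.354·264.0 + 0.312·205.7 = 281.180 kPa

Pbub = 281.180 kPa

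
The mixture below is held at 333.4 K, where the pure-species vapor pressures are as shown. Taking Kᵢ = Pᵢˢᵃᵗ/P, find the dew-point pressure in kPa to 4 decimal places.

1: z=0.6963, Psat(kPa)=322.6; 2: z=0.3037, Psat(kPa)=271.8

At the dew point ψ → 1, so Σzᵢ/Kᵢ = 1 with Kᵢ = Pᵢˢᵃᵗ/P ⇒ 1/P = Σzᵢ/Pᵢˢᵃᵗ.
1/P = 0.6963/322.6 + 0.3037/271.8 = 0.0032758 ⇒ P = 305.2721 kPa

Pdew = 305.2721 kPa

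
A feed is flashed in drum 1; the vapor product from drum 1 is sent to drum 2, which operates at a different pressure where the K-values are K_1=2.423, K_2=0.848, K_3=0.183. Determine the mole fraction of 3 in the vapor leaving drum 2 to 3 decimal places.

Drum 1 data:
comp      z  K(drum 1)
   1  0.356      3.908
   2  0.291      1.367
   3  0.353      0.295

y_3 (drum 2) = 0.070

Drum 1:
Let ψ₁ = V/F and solve Σ zᵢ(Kᵢ−1)/(1+ψ₁(Kᵢ−1)) = 0.
Feasibility: ΣzᵢKᵢ = 1.893, Σzᵢ/Kᵢ = 1.501 — both > 1, two phases present.
Newton–Raphson from ψ₁ = 0.63:
  ψ₁ = 0.630: g = 0.0046, g' = -0.969 → ψ₁ = 0.635
Converged at ψ₁ = 0.635.
Drum-1 compositions:
  1: x = 0.125, y = 0.489
  2: x = 0.236, y = 0.323
  3: x = 0.639, y = 0.188
Drum-2 feed = drum-1 vapor: z₂ = (0.4889, 0.3226, 0.1885).
Drum 2:
Material balance + equilibrium reduce to Σ zᵢ(Kᵢ−1)/(1+ψ₂(Kᵢ−1)) = 0.
Check two-phase: ΣzᵢKᵢ = 1.493 > 1 and Σzᵢ/Kᵢ = 1.612 > 1, so g(0) = 0.493 > 0 and g(1) = -0.612 < 0.
Iterate (Newton) starting at ψ₂ = 0.5:
  ψ₂ = 0.500: g = 0.0931, g' = -0.706 → ψ₂ = 0.632
  ψ₂ = 0.632: g = -0.0062, g' = -0.821 → ψ₂ = 0.624
Converged at ψ₂ = 0.624.
  1: x = 0.259, y = 0.627
  2: x = 0.356, y = 0.302
  3: x = 0.385, y = 0.070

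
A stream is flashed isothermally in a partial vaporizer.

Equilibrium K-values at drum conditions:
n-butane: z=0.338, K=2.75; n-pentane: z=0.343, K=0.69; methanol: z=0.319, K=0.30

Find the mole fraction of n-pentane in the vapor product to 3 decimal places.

y_n-pentane = 0.259

Newton–Raphson from β = 0.31:
  β = 0.310: g = -0.0194, g' = -0.730 → β = 0.284
Converged at β = 0.284.
Compositions from xᵢ = zᵢ/(1+β(Kᵢ−1)), yᵢ = Kᵢxᵢ:
  n-butane: x = 0.226, y = 0.621
  n-pentane: x = 0.376, y = 0.259
  methanol: x = 0.398, y = 0.119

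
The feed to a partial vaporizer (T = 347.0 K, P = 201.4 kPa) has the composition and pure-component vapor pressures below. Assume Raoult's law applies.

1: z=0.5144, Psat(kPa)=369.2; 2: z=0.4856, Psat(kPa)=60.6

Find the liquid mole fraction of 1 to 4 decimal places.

x_1 = 0.4563

Raoult's law: Kᵢ = Pᵢˢᵃᵗ/P = Pᵢˢᵃᵗ/201.4.
  K_1 = 369.2/201.4 = 1.833168, K_2 = 60.6/201.4 = 0.300894
Binary case is linear: z₁(K₁−1)(1+V/F(K₂−1)) + z₂(K₂−1)(1+V/F(K₁−1)) = 0
⇒ V/F = [z₁(K₁−1)+z₂(K₂−1)] / [−(K₁−1)(K₂−1)] = 0.08910/0.58247 = 0.1530
Compositions from xᵢ = zᵢ/(1+V/F(Kᵢ−1)), yᵢ = Kᵢxᵢ:
  1: x = 0.4563, y = 0.8364
  2: x = 0.5437, y = 0.1636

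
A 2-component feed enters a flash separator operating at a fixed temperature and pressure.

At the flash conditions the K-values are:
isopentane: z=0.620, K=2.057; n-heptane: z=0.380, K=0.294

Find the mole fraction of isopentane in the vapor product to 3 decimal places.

Rachford–Rice: g(ψ) = Σ zᵢ(Kᵢ−1)/(1+ψ(Kᵢ−1)) = 0.
g(0) = ΣzᵢKᵢ − 1 = 0.387 and g(1) = 1 − Σzᵢ/Kᵢ = -0.594, so a root lies in (0, 1).
Binary case is linear: z₁(K₁−1)(1+ψ(K₂−1)) + z₂(K₂−1)(1+ψ(K₁−1)) = 0
⇒ ψ = [z₁(K₁−1)+z₂(K₂−1)] / [−(K₁−1)(K₂−1)] = 0.3871/0.7462 = 0.519
Compositions from xᵢ = zᵢ/(1+ψ(Kᵢ−1)), yᵢ = Kᵢxᵢ:
  isopentane: x = 0.400, y = 0.824
  n-heptane: x = 0.600, y = 0.176

y_isopentane = 0.824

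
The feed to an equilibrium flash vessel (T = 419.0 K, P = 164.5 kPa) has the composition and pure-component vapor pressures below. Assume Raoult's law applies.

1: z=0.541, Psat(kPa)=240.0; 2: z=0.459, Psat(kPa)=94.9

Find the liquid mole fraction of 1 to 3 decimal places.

Raoult's law: Kᵢ = Pᵢˢᵃᵗ/P = Pᵢˢᵃᵗ/164.5.
  K_1 = 240.0/164.5 = 1.45897, K_2 = 94.9/164.5 = 0.57690
Material balance + equilibrium reduce to Σ zᵢ(Kᵢ−1)/(1+V/F(Kᵢ−1)) = 0.
Check two-phase: ΣzᵢKᵢ = 1.054 > 1 and Σzᵢ/Kᵢ = 1.166 > 1, so g(0) = 0.054 > 0 and g(1) = -0.166 < 0.
Binary case is linear: z₁(K₁−1)(1+V/F(K₂−1)) + z₂(K₂−1)(1+V/F(K₁−1)) = 0
⇒ V/F = [z₁(K₁−1)+z₂(K₂−1)] / [−(K₁−1)(K₂−1)] = 0.0541/0.1942 = 0.279
Compositions from xᵢ = zᵢ/(1+V/F(Kᵢ−1)), yᵢ = Kᵢxᵢ:
  1: x = 0.480, y = 0.700
  2: x = 0.520, y = 0.300

x_1 = 0.480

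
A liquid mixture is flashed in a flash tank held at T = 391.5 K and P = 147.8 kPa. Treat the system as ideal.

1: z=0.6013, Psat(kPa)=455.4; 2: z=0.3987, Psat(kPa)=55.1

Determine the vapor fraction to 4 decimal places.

ψ = 0.7671

Raoult's law: Kᵢ = Pᵢˢᵃᵗ/P = Pᵢˢᵃᵗ/147.8.
  K_1 = 455.4/147.8 = 3.081191, K_2 = 55.1/147.8 = 0.372801
Material balance + equilibrium reduce to Σ zᵢ(Kᵢ−1)/(1+ψ(Kᵢ−1)) = 0.
g(0) = ΣzᵢKᵢ − 1 = 1.0014 and g(1) = 1 − Σzᵢ/Kᵢ = -0.2646, so a root lies in (0, 1).
Binary case is linear: z₁(K₁−1)(1+ψ(K₂−1)) + z₂(K₂−1)(1+ψ(K₁−1)) = 0
⇒ ψ = [z₁(K₁−1)+z₂(K₂−1)] / [−(K₁−1)(K₂−1)] = 1.00136/1.30532 = 0.7671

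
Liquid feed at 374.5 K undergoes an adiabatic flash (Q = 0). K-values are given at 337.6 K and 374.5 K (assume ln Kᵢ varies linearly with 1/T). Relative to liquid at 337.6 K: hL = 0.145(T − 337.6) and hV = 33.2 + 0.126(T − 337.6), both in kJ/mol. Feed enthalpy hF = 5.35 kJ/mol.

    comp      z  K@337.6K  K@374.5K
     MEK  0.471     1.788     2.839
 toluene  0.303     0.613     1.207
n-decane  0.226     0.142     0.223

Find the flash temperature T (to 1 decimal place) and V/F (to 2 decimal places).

Adiabatic flash: solve Rachford–Rice at each trial T, then check hF = ψ·hV(T) + (1−ψ)·hL(T).
  T = 337.6 K: K = (1.788, 0.613, 0.142), RR gives ψ = 0.120, H_out = 3.981 kJ/mol
  T = 374.5 K: K = (2.839, 1.207, 0.223), RR gives ψ = 0.748, H_out = 29.649 kJ/mol
  T = 356.1 K: K = (2.282, 0.876, 0.180), RR gives ψ = 0.519, H_out = 19.727 kJ/mol
  T = 346.9 K: K = (2.028, 0.737, 0.161), RR gives ψ = 0.349, H_out = 12.886 kJ/mol
  T = 342.2 K: K = (1.904, 0.672, 0.151), RR gives ψ = 0.242, H_out = 8.691 kJ/mol
  T = 339.9 K: K = (1.846, 0.642, 0.146), RR gives ψ = 0.184, H_out = 6.421 kJ/mol
Linear interpolation between T = 337.6 (H_out = 3.981) and T = 339.9 (H_out = 6.421) on hF = 5.35 gives T ≈ 338.9 K, at which ψ = 0.16.

T = 338.9 K, V/F = 0.16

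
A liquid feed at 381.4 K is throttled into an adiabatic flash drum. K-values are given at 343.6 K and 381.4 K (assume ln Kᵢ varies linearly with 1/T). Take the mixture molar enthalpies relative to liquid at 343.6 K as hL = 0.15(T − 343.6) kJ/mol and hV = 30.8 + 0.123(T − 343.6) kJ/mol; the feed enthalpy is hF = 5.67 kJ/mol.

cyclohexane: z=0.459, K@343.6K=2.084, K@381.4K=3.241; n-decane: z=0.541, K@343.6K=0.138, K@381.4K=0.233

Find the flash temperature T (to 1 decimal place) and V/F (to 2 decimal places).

Adiabatic flash: solve Rachford–Rice at each trial T, then check hF = ψ·hV(T) + (1−ψ)·hL(T).
  T = 343.6 K: K = (2.084, 0.138), RR gives ψ = 0.033, H_out = 1.029 kJ/mol
  T = 381.4 K: K = (3.241, 0.233), RR gives ψ = 0.357, H_out = 16.302 kJ/mol
  T = 362.5 K: K = (2.629, 0.182), RR gives ψ = 0.229, H_out = 9.767 kJ/mol
  T = 353.1 K: K = (2.349, 0.159), RR gives ψ = 0.145, H_out = 5.851 kJ/mol
  T = 348.4 K: K = (2.216, 0.148), RR gives ψ = 0.094, H_out = 3.605 kJ/mol
  T = 350.8 K: K = (2.284, 0.154), RR gives ψ = 0.121, H_out = 4.782 kJ/mol
Linear interpolation between T = 350.8 (H_out = 4.782) and T = 353.1 (H_out = 5.851) on hF = 5.67 gives T ≈ 352.7 K, at which ψ = 0.14.

T = 352.7 K, V/F = 0.14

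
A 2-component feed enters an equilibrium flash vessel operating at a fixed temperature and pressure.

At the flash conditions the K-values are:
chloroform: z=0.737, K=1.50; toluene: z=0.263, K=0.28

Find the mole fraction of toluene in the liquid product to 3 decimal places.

x_toluene = 0.410

Let ψ = V/F and solve Σ zᵢ(Kᵢ−1)/(1+ψ(Kᵢ−1)) = 0.
Feasibility: ΣzᵢKᵢ = 1.179, Σzᵢ/Kᵢ = 1.431 — both > 1, two phases present.
Binary case is linear: z₁(K₁−1)(1+ψ(K₂−1)) + z₂(K₂−1)(1+ψ(K₁−1)) = 0
⇒ ψ = [z₁(K₁−1)+z₂(K₂−1)] / [−(K₁−1)(K₂−1)] = 0.1791/0.3600 = 0.498
Compositions from xᵢ = zᵢ/(1+ψ(Kᵢ−1)), yᵢ = Kᵢxᵢ:
  chloroform: x = 0.590, y = 0.885
  toluene: x = 0.410, y = 0.115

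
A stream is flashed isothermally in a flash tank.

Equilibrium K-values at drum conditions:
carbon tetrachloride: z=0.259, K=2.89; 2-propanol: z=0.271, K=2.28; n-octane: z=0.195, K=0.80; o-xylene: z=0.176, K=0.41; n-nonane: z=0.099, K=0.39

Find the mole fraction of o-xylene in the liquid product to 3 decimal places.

x_o-xylene = 0.336

Let ψ = V/F and solve Σ zᵢ(Kᵢ−1)/(1+ψ(Kᵢ−1)) = 0.
Check two-phase: ΣzᵢKᵢ = 1.633 > 1 and Σzᵢ/Kᵢ = 1.135 > 1, so g(0) = 0.633 > 0 and g(1) = -0.135 < 0.
Newton–Raphson from ψ = 0.5:
  ψ = 0.500: g = 0.1857, g' = -0.619 → ψ = 0.800
  ψ = 0.800: g = 0.0052, g' = -0.626 → ψ = 0.808
Converged at ψ = 0.808.
Compositions from xᵢ = zᵢ/(1+ψ(Kᵢ−1)), yᵢ = Kᵢxᵢ:
  carbon tetrachloride: x = 0.102, y = 0.296
  2-propanol: x = 0.133, y = 0.304
  n-octane: x = 0.233, y = 0.186
  o-xylene: x = 0.336, y = 0.138
  n-nonane: x = 0.195, y = 0.076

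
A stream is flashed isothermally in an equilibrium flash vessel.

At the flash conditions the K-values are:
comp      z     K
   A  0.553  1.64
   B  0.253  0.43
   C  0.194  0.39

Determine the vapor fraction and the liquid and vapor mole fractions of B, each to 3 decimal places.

ψ = 0.243, x_B = 0.294, y_B = 0.126

Rachford–Rice: g(ψ) = Σ zᵢ(Kᵢ−1)/(1+ψ(Kᵢ−1)) = 0.
g(0) = ΣzᵢKᵢ − 1 = 0.091 and g(1) = 1 − Σzᵢ/Kᵢ = -0.423, so a root lies in (0, 1).
Newton iteration, ψ⁰ = 0.5:
  ψ = 0.500: g = -0.1038, g' = -0.440 → ψ = 0.264
  ψ = 0.264: g = -0.0081, g' = -0.382 → ψ = 0.243
Converged at ψ = 0.243.
Compositions from xᵢ = zᵢ/(1+ψ(Kᵢ−1)), yᵢ = Kᵢxᵢ:
  A: x = 0.479, y = 0.785
  B: x = 0.294, y = 0.126
  C: x = 0.228, y = 0.089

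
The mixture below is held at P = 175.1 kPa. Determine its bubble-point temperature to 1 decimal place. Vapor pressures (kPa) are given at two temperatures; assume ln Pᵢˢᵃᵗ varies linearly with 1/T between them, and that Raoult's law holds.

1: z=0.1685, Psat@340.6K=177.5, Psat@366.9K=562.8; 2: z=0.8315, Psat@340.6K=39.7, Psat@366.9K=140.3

T = 362.5 K

Bubble-point temperature: ΣzᵢPᵢˢᵃᵗ(T) = P. Interpolate ln Pᵢˢᵃᵗ = aᵢ + bᵢ/T.
  T = 340.6 K: ΣzᵢPᵢˢᵃᵗ = 62.92 kPa
  T = 366.9 K: ΣzᵢPᵢˢᵃᵗ = 211.49 kPa
  T = 353.8 K: ΣzᵢPᵢˢᵃᵗ = 118.21 kPa
  T = 360.4 K: ΣzᵢPᵢˢᵃᵗ = 159.29 kPa
  T = 363.6 K: ΣzᵢPᵢˢᵃᵗ = 183.38 kPa
  T = 362.0 K: ΣzᵢPᵢˢᵃᵗ = 170.96 kPa
Interpolating between 362.0 K and 363.6 K gives T ≈ 362.5 K.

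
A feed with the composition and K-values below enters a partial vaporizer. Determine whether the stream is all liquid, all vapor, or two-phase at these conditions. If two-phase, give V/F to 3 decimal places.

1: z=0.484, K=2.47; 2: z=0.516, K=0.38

two-phase, V/F = 0.430

ΣzᵢKᵢ = 1.392; Σzᵢ/Kᵢ = 1.554.
Both exceed 1, so a two-phase solution exists.
Binary case is linear: z₁(K₁−1)(1+ψ(K₂−1)) + z₂(K₂−1)(1+ψ(K₁−1)) = 0
⇒ ψ = [z₁(K₁−1)+z₂(K₂−1)] / [−(K₁−1)(K₂−1)] = 0.3916/0.9114 = 0.430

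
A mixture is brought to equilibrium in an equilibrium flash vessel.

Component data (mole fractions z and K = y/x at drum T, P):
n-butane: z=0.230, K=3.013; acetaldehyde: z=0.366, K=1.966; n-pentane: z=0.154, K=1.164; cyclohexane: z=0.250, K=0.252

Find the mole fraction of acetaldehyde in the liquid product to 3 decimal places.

Let ψ = V/F and solve Σ zᵢ(Kᵢ−1)/(1+ψ(Kᵢ−1)) = 0.
Check two-phase: ΣzᵢKᵢ = 1.655 > 1 and Σzᵢ/Kᵢ = 1.387 > 1, so g(0) = 0.655 > 0 and g(1) = -0.387 < 0.
Newton–Raphson from ψ = 0.46:
  ψ = 0.460: g = 0.2236, g' = -0.744 → ψ = 0.761
  ψ = 0.761: g = -0.0246, g' = -1.015 → ψ = 0.736
Converged at ψ = 0.736.
Compositions from xᵢ = zᵢ/(1+ψ(Kᵢ−1)), yᵢ = Kᵢxᵢ:
  n-butane: x = 0.093, y = 0.279
  acetaldehyde: x = 0.214, y = 0.421
  n-pentane: x = 0.137, y = 0.160
  cyclohexane: x = 0.556, y = 0.140

x_acetaldehyde = 0.214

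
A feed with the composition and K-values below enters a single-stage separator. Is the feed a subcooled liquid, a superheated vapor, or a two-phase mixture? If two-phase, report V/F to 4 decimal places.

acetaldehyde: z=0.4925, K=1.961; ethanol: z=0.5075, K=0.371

two-phase, V/F = 0.2549

ΣzᵢKᵢ = 1.1541; Σzᵢ/Kᵢ = 1.6191.
Both exceed 1, so a two-phase solution exists.
Material balance + equilibrium reduce to Σ zᵢ(Kᵢ−1)/(1+ψ(Kᵢ−1)) = 0.
Binary case is linear: z₁(K₁−1)(1+ψ(K₂−1)) + z₂(K₂−1)(1+ψ(K₁−1)) = 0
⇒ ψ = [z₁(K₁−1)+z₂(K₂−1)] / [−(K₁−1)(K₂−1)] = 0.15408/0.60447 = 0.2549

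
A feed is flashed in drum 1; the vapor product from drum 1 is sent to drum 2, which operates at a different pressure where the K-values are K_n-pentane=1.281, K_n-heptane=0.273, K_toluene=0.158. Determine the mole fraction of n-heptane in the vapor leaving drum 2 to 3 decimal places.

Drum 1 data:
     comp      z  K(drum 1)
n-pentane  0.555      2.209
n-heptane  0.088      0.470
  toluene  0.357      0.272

y_n-heptane (drum 2) = 0.019

Drum 1:
Material balance + equilibrium reduce to Σ zᵢ(Kᵢ−1)/(1+ψ₁(Kᵢ−1)) = 0.
g(0) = ΣzᵢKᵢ − 1 = 0.364 and g(1) = 1 − Σzᵢ/Kᵢ = -0.751, so a root lies in (0, 1).
Newton iteration, ψ₁⁰ = 0.5:
  ψ₁ = 0.500: g = -0.0539, g' = -0.829 → ψ₁ = 0.435
  ψ₁ = 0.435: g = -0.0012, g' = -0.795 → ψ₁ = 0.433
Converged at ψ₁ = 0.433.
Drum-1 compositions:
  n-pentane: x = 0.364, y = 0.804
  n-heptane: x = 0.114, y = 0.054
  toluene: x = 0.522, y = 0.142
Drum-2 feed = drum-1 vapor: z₂ = (0.8044, 0.0537, 0.1419).
Drum 2:
Rachford–Rice: g(ψ₂) = Σ zᵢ(Kᵢ−1)/(1+ψ₂(Kᵢ−1)) = 0.
Check two-phase: ΣzᵢKᵢ = 1.068 > 1 and Σzᵢ/Kᵢ = 1.723 > 1, so g(0) = 0.068 > 0 and g(1) = -0.723 < 0.
Iterate (Newton) starting at ψ₂ = 0.5:
  ψ₂ = 0.500: g = -0.0694, g' = -0.419 → ψ₂ = 0.334
  ψ₂ = 0.334: g = -0.0112, g' = -0.297 → ψ₂ = 0.297
  ψ₂ = 0.297: g = -0.0004, g' = -0.279 → ψ₂ = 0.295
Converged at ψ₂ = 0.295.
  n-pentane: x = 0.743, y = 0.951
  n-heptane: x = 0.068, y = 0.019
  toluene: x = 0.189, y = 0.030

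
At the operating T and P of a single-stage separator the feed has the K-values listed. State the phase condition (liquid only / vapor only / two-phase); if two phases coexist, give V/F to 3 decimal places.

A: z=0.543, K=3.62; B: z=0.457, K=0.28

two-phase, V/F = 0.580

ΣzᵢKᵢ = 2.094; Σzᵢ/Kᵢ = 1.782.
Both exceed 1, so a two-phase solution exists.
Material balance + equilibrium reduce to Σ zᵢ(Kᵢ−1)/(1+ψ(Kᵢ−1)) = 0.
Binary case is linear: z₁(K₁−1)(1+ψ(K₂−1)) + z₂(K₂−1)(1+ψ(K₁−1)) = 0
⇒ ψ = [z₁(K₁−1)+z₂(K₂−1)] / [−(K₁−1)(K₂−1)] = 1.0936/1.8864 = 0.580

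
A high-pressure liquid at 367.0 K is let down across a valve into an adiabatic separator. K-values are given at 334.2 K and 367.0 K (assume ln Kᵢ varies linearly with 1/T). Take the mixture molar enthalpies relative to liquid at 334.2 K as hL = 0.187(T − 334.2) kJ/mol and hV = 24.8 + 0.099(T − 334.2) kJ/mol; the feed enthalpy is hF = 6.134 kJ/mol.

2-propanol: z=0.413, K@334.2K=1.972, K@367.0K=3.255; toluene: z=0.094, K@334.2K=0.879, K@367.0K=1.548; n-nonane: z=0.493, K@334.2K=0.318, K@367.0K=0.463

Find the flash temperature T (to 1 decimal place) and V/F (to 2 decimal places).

T = 339.4 K, V/F = 0.21

Adiabatic flash: solve Rachford–Rice at each trial T, then check hF = ψ·hV(T) + (1−ψ)·hL(T).
  T = 334.2 K: K = (1.972, 0.879, 0.318), RR gives ψ = 0.089, H_out = 2.208 kJ/mol
  T = 367.0 K: K = (3.255, 1.548, 0.463), RR gives ψ = 0.663, H_out = 20.660 kJ/mol
  T = 350.6 K: K = (2.563, 1.182, 0.387), RR gives ψ = 0.418, H_out = 12.835 kJ/mol
  T = 342.4 K: K = (2.255, 1.023, 0.352), RR gives ψ = 0.273, H_out = 8.104 kJ/mol
  T = 338.3 K: K = (2.111, 0.949, 0.335), RR gives ψ = 0.188, H_out = 5.350 kJ/mol
  T = 340.4 K: K = (2.184, 0.986, 0.343), RR gives ψ = 0.233, H_out = 6.802 kJ/mol
Linear interpolation between T = 338.3 (H_out = 5.350) and T = 340.4 (H_out = 6.802) on hF = 6.134 gives T ≈ 339.4 K, at which ψ = 0.21.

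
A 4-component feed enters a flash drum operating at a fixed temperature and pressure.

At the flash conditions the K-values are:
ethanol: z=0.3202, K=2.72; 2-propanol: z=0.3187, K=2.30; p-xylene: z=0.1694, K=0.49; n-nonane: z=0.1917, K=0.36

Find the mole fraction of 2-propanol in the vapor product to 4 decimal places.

y_2-propanol = 0.3485

Rachford–Rice: g(ψ) = Σ zᵢ(Kᵢ−1)/(1+ψ(Kᵢ−1)) = 0.
g(0) = ΣzᵢKᵢ − 1 = 0.7560 and g(1) = 1 − Σzᵢ/Kᵢ = -0.1345, so a root lies in (0, 1).
Iterate (Newton) starting at ψ = 0.4:
  ψ = 0.4000: g = 0.32540, g' = -0.7770 → ψ = 0.8188
  ψ = 0.8188: g = 0.02326, g' = -0.7662 → ψ = 0.8492
  ψ = 0.8492: g = -0.00038, g' = -0.7920 → ψ = 0.8487
Converged at ψ = 0.8487.
Compositions from xᵢ = zᵢ/(1+ψ(Kᵢ−1)), yᵢ = Kᵢxᵢ:
  ethanol: x = 0.1302, y = 0.3541
  2-propanol: x = 0.1515, y = 0.3485
  p-xylene: x = 0.2987, y = 0.1464
  n-nonane: x = 0.4196, y = 0.1511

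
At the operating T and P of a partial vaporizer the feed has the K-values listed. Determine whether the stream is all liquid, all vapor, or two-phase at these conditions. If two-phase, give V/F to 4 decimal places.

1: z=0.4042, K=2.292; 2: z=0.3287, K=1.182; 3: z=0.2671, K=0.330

ΣzᵢKᵢ = 1.4031; Σzᵢ/Kᵢ = 1.2638.
Both exceed 1, so a two-phase solution exists.
Rachford–Rice: g(ψ) = Σ zᵢ(Kᵢ−1)/(1+ψ(Kᵢ−1)) = 0.
Newton iteration, ψ⁰ = 0.5:
  ψ = 0.5000: g = 0.10300, g' = -0.5293 → ψ = 0.6946
  ψ = 0.6946: g = -0.00639, g' = -0.6155 → ψ = 0.6842
  ψ = 0.6842: g = -0.00004, g' = -0.6075 → ψ = 0.6841
Converged at ψ = 0.6841.

two-phase, V/F = 0.6841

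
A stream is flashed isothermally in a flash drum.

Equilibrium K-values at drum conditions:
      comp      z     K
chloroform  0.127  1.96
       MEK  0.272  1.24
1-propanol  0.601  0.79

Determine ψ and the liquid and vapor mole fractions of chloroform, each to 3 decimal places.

ψ = 0.496, x_chloroform = 0.086, y_chloroform = 0.169

Iterate (Newton) starting at ψ = 0.5:
  ψ = 0.500: g = -0.0004, g' = -0.099 → ψ = 0.496
Converged at ψ = 0.496.
Compositions from xᵢ = zᵢ/(1+ψ(Kᵢ−1)), yᵢ = Kᵢxᵢ:
  chloroform: x = 0.086, y = 0.169
  MEK: x = 0.243, y = 0.301
  1-propanol: x = 0.671, y = 0.530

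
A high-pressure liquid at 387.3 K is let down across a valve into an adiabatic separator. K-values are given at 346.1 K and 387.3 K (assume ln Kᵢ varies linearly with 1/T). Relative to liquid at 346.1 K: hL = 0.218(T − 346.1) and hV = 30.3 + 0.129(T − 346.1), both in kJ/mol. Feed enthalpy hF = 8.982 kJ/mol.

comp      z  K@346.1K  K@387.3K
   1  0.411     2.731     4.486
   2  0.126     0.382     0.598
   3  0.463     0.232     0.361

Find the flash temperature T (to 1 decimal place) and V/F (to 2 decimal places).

Adiabatic flash: solve Rachford–Rice at each trial T, then check hF = ψ·hV(T) + (1−ψ)·hL(T).
  T = 346.1 K: K = (2.731, 0.382, 0.232), RR gives ψ = 0.217, H_out = 6.590 kJ/mol
  T = 387.3 K: K = (4.486, 0.598, 0.361), RR gives ψ = 0.522, H_out = 22.886 kJ/mol
  T = 366.7 K: K = (3.549, 0.484, 0.293), RR gives ψ = 0.383, H_out = 15.399 kJ/mol
  T = 356.4 K: K = (3.125, 0.431, 0.262), RR gives ψ = 0.307, H_out = 11.259 kJ/mol
  T = 351.2 K: K = (2.922, 0.406, 0.246), RR gives ψ = 0.264, H_out = 8.987 kJ/mol
  T = 348.6 K: K = (2.824, 0.394, 0.239), RR gives ψ = 0.241, H_out = 7.789 kJ/mol
  T = 349.9 K: K = (2.873, 0.400, 0.243), RR gives ψ = 0.252, H_out = 8.393 kJ/mol
Linear interpolation between T = 349.9 (H_out = 8.393) and T = 351.2 (H_out = 8.987) on hF = 8.982 gives T ≈ 351.2 K, at which ψ = 0.26.

T = 351.2 K, V/F = 0.26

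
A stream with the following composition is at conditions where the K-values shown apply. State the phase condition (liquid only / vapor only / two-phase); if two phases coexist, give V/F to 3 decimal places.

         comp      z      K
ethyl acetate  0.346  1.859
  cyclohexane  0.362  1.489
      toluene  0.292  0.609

ΣzᵢKᵢ = 1.360; Σzᵢ/Kᵢ = 0.909.
Since Σzᵢ/Kᵢ < 1 the mixture is above its dew point — single vapor phase.

vapor only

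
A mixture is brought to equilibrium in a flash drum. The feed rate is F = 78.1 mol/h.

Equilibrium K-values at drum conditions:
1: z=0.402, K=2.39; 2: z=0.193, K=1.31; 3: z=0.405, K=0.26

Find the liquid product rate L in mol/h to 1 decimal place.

L = 48.2 mol/h

Material balance + equilibrium reduce to Σ zᵢ(Kᵢ−1)/(1+ψ(Kᵢ−1)) = 0.
Check two-phase: ΣzᵢKᵢ = 1.319 > 1 and Σzᵢ/Kᵢ = 1.873 > 1, so g(0) = 0.319 > 0 and g(1) = -0.873 < 0.
Newton–Raphson from ψ = 0.5:
  ψ = 0.500: g = -0.0942, g' = -0.843 → ψ = 0.388
  ψ = 0.388: g = -0.0042, g' = -0.779 → ψ = 0.383
Converged at ψ = 0.383.
Then V = ψ·F = 0.3829·78.1 = 29.9 mol/h and L = F − V = 48.2 mol/h.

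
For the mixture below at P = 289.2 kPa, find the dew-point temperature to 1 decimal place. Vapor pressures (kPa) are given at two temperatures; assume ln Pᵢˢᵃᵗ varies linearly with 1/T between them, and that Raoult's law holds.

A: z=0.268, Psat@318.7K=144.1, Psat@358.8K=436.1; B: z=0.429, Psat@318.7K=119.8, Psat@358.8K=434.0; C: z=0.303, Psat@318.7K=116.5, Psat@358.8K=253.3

T = 349.8 K

Dew-point temperature: Σzᵢ·P/Pᵢˢᵃᵗ(T) = 1. Interpolate ln Pᵢˢᵃᵗ = aᵢ + bᵢ/T.
  T = 318.7 K: ΣzᵢP/Pᵢˢᵃᵗ = 2.3256
  T = 358.8 K: ΣzᵢP/Pᵢˢᵃᵗ = 0.8095
  T = 338.8 K: ΣzᵢP/Pᵢˢᵃᵗ = 1.3198
  T = 348.8 K: ΣzᵢP/Pᵢˢᵃᵗ = 1.0250
  T = 353.8 K: ΣzᵢP/Pᵢˢᵃᵗ = 0.9091
  T = 351.3 K: ΣzᵢP/Pᵢˢᵃᵗ = 0.9648
Interpolating between 348.8 K and 351.3 K gives T ≈ 349.8 K.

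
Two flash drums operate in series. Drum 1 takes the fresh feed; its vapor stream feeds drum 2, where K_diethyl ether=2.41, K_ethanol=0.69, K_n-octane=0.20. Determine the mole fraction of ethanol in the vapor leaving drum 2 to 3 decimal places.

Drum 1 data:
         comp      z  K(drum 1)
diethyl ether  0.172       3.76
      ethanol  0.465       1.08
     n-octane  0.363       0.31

Drum 1:
Rachford–Rice: g(ψ₁) = Σ zᵢ(Kᵢ−1)/(1+ψ₁(Kᵢ−1)) = 0.
g(0) = ΣzᵢKᵢ − 1 = 0.261 and g(1) = 1 − Σzᵢ/Kᵢ = -0.647, so a root lies in (0, 1).
Newton–Raphson from ψ₁ = 0.57:
  ψ₁ = 0.570: g = -0.1928, g' = -0.670 → ψ₁ = 0.282
  ψ₁ = 0.282: g = -0.0079, g' = -0.683 → ψ₁ = 0.271
Converged at ψ₁ = 0.271.
Drum-1 compositions:
  diethyl ether: x = 0.098, y = 0.370
  ethanol: x = 0.455, y = 0.492
  n-octane: x = 0.446, y = 0.138
Drum-2 feed = drum-1 vapor: z₂ = (0.3701, 0.4915, 0.1384).
Drum 2:
Rachford–Rice: g(ψ₂) = Σ zᵢ(Kᵢ−1)/(1+ψ₂(Kᵢ−1)) = 0.
g(0) = ΣzᵢKᵢ − 1 = 0.259 and g(1) = 1 − Σzᵢ/Kᵢ = -0.558, so a root lies in (0, 1).
Iterate (Newton) starting at ψ₂ = 0.58:
  ψ₂ = 0.580: g = -0.1053, g' = -0.601 → ψ₂ = 0.405
  ψ₂ = 0.405: g = -0.0058, g' = -0.554 → ψ₂ = 0.394
Converged at ψ₂ = 0.394.
  diethyl ether: x = 0.238, y = 0.573
  ethanol: x = 0.560, y = 0.386
  n-octane: x = 0.202, y = 0.040

y_ethanol (drum 2) = 0.386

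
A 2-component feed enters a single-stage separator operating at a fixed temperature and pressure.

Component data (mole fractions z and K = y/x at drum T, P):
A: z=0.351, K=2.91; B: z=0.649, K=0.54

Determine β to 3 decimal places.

Material balance + equilibrium reduce to Σ zᵢ(Kᵢ−1)/(1+β(Kᵢ−1)) = 0.
Feasibility: ΣzᵢKᵢ = 1.372, Σzᵢ/Kᵢ = 1.322 — both > 1, two phases present.
Binary case is linear: z₁(K₁−1)(1+β(K₂−1)) + z₂(K₂−1)(1+β(K₁−1)) = 0
⇒ β = [z₁(K₁−1)+z₂(K₂−1)] / [−(K₁−1)(K₂−1)] = 0.3719/0.8786 = 0.423

β = 0.423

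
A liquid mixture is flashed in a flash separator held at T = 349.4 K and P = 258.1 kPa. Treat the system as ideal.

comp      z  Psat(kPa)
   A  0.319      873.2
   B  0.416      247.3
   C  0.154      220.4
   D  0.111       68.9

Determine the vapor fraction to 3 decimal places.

Raoult's law: Kᵢ = Pᵢˢᵃᵗ/P = Pᵢˢᵃᵗ/258.1.
  K_A = 873.2/258.1 = 3.38318, K_B = 247.3/258.1 = 0.95816, K_C = 220.4/258.1 = 0.85393, K_D = 68.9/258.1 = 0.26695
Material balance + equilibrium reduce to Σ zᵢ(Kᵢ−1)/(1+ψ(Kᵢ−1)) = 0.
Feasibility: ΣzᵢKᵢ = 1.639, Σzᵢ/Kᵢ = 1.125 — both > 1, two phases present.
Iterate (Newton) starting at ψ = 0.5:
  ψ = 0.500: g = 0.1764, g' = -0.530 → ψ = 0.833
  ψ = 0.833: g = 0.0023, g' = -0.601 → ψ = 0.836
Converged at ψ = 0.836.

ψ = 0.836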